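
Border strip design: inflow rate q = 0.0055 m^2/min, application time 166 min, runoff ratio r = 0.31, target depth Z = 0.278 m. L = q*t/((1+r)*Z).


L = q*t/((1+r)*Z)
L = 0.0055*166/((1+0.31)*0.278)
L = 0.913/0.36418

2.5070 m


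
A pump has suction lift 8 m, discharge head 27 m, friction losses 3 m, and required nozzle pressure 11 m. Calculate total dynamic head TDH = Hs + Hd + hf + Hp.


TDH = Hs + Hd + hf + Hp = 8 + 27 + 3 + 11 = 49

49 m


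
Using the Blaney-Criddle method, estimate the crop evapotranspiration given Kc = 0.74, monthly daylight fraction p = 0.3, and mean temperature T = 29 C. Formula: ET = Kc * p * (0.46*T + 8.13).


ET = Kc * p * (0.46*T + 8.13)
ET = 0.74 * 0.3 * (0.46*29 + 8.13)
ET = 0.74 * 0.3 * 21.4700

4.7663 mm/day


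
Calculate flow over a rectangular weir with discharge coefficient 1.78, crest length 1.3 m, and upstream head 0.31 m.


Q = C * L * H^(3/2) = 1.78 * 1.3 * 0.31^1.5 = 1.78 * 1.3 * 0.172601

0.3994 m^3/s


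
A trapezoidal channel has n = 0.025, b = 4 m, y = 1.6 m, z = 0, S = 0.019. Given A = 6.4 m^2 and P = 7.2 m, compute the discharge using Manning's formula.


R = A/P = 6.4/7.2 = 0.888889
Q = (1/0.025) * 6.4 * 0.888889^(2/3) * 0.019^0.5

32.6223 m^3/s


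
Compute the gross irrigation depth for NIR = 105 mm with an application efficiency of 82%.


Ea = 82% = 0.82
GID = NIR / Ea = 105 / 0.82 = 128.0488 mm

128.0488 mm


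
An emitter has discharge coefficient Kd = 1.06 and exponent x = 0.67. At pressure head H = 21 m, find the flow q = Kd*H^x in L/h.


q = Kd * H^x = 1.06 * 21^0.67 = 1.06 * 7.689302

8.1507 L/h


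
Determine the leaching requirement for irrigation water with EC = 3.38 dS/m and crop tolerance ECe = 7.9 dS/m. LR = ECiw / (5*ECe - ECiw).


LR = ECiw / (5*ECe - ECiw)
LR = 3.38 / (5*7.9 - 3.38)
LR = 3.38 / 36.1200

0.0936


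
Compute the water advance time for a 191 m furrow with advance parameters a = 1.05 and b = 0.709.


t = (L/a)^(1/b)
t = (191/1.05)^(1/0.709)
t = 181.904762^(1/0.709)

1539.4593 min


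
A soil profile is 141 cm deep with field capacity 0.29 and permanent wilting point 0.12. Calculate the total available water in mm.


AWC = (FC - PWP) * d * 10
AWC = (0.29 - 0.12) * 141 * 10
AWC = 0.1700 * 141 * 10

239.7000 mm


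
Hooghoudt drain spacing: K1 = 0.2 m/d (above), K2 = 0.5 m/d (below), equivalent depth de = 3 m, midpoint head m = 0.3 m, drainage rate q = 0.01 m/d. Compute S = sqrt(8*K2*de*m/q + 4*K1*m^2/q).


S^2 = 8*K2*de*m/q + 4*K1*m^2/q
S^2 = 8*0.5*3*0.3/0.01 + 4*0.2*0.3^2/0.01
S = sqrt(367.2000)

19.1625 m


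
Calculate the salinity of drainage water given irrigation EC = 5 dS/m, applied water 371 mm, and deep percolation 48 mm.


EC_dw = EC_iw * D_iw / D_dw
EC_dw = 5 * 371 / 48
EC_dw = 1855 / 48

38.6458 dS/m


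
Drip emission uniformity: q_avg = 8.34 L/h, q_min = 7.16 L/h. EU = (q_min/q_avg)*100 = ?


EU = (q_min/q_avg)*100 = (7.16/8.34)*100 = 85.8513%

85.8513 %


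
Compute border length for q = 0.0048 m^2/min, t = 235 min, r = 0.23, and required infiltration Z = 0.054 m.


L = q*t/((1+r)*Z)
L = 0.0048*235/((1+0.23)*0.054)
L = 1.128/0.06642

16.9828 m


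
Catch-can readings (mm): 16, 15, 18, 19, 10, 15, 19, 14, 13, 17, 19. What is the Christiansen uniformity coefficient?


mean = 15.909091 mm
MAD = 2.280992 mm
CU = (1 - 2.280992/15.909091)*100

85.6623 %


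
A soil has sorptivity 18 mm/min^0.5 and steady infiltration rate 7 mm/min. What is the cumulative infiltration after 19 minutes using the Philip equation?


F = S*sqrt(t) + A*t
F = 18*sqrt(19) + 7*19
F = 18*4.358899 + 133

211.4602 mm


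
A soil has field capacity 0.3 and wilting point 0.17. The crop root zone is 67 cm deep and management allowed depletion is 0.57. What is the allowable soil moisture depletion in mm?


SMD = (FC - PWP) * d * MAD * 10
SMD = (0.3 - 0.17) * 67 * 0.57 * 10
SMD = 0.1300 * 67 * 0.57 * 10

49.6470 mm


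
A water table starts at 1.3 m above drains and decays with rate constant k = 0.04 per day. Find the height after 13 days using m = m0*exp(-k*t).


m = m0 * exp(-k*t)
m = 1.3 * exp(-0.04 * 13)
m = 1.3 * exp(-0.5200)

0.7729 m


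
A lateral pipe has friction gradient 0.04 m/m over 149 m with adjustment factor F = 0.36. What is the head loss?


hf = J * L * F = 0.04 * 149 * 0.36 = 2.1456 m

2.1456 m


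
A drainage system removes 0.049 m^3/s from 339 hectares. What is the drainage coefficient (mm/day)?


DC = Q * 86400 / (A * 10000) * 1000
DC = 0.049 * 86400 / (339 * 10000) * 1000
DC = 4233600.0000 / 3390000

1.2488 mm/day


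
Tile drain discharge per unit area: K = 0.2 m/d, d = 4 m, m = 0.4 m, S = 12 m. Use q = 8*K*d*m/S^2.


q = 8*K*d*m/S^2
q = 8*0.2*4*0.4/12^2
q = 2.5600 / 144

0.0178 m/d


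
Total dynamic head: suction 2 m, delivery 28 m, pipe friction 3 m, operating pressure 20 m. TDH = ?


TDH = Hs + Hd + hf + Hp = 2 + 28 + 3 + 20 = 53

53 m


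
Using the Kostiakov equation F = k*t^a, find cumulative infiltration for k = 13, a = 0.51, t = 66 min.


F = k * t^a = 13 * 66^0.51
F = 13 * 8.471638

110.1313 mm


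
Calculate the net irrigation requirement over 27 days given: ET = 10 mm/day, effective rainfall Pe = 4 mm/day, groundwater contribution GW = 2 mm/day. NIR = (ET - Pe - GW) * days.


Daily deficit = ET - Pe - GW = 10 - 4 - 2 = 4 mm/day
NIR = 4 * 27 = 108 mm

108.0000 mm


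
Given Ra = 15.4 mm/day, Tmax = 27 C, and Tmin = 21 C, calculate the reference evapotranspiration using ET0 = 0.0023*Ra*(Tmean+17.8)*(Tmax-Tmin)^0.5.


Tmean = (Tmax + Tmin)/2 = (27 + 21)/2 = 24.0
ET0 = 0.0023 * 15.4 * (24.0 + 17.8) * sqrt(27 - 21)
ET0 = 0.0023 * 15.4 * 41.8 * 2.449490

3.6266 mm/day


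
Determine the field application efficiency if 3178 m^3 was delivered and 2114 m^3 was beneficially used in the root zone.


Ea = V_root / V_field * 100 = 2114 / 3178 * 100 = 66.5198%

66.5198 %


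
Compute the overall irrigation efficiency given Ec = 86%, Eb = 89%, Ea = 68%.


Ec = 0.86, Eb = 0.89, Ea = 0.68
E = 0.86 * 0.89 * 0.68 * 100 = 52.0472%

52.0472 %


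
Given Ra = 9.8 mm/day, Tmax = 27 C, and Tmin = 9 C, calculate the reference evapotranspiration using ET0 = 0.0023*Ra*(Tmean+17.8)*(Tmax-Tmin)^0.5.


Tmean = (Tmax + Tmin)/2 = (27 + 9)/2 = 18.0
ET0 = 0.0023 * 9.8 * (18.0 + 17.8) * sqrt(27 - 9)
ET0 = 0.0023 * 9.8 * 35.8 * 4.242641

3.4235 mm/day


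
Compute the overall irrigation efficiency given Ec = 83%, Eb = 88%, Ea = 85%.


Ec = 0.83, Eb = 0.88, Ea = 0.85
E = 0.83 * 0.88 * 0.85 * 100 = 62.0840%

62.0840 %


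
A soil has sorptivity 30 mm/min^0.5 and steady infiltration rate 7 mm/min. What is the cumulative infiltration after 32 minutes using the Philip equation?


F = S*sqrt(t) + A*t
F = 30*sqrt(32) + 7*32
F = 30*5.656854 + 224

393.7056 mm


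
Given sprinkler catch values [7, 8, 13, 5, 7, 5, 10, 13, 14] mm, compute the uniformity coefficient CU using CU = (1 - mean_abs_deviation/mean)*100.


mean = 9.111111 mm
MAD = 3.012346 mm
CU = (1 - 3.012346/9.111111)*100

66.9377 %


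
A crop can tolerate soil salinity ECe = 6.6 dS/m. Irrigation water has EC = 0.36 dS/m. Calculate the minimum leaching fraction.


LR = ECiw / (5*ECe - ECiw)
LR = 0.36 / (5*6.6 - 0.36)
LR = 0.36 / 32.6400

0.0110


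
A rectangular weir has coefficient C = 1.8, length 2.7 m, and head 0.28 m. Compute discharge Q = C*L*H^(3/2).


Q = C * L * H^(3/2) = 1.8 * 2.7 * 0.28^1.5 = 1.8 * 2.7 * 0.148162

0.7201 m^3/s


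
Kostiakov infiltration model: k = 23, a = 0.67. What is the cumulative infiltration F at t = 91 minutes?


F = k * t^a = 23 * 91^0.67
F = 23 * 20.537980

472.3735 mm


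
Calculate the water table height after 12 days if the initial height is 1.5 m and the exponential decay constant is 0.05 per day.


m = m0 * exp(-k*t)
m = 1.5 * exp(-0.05 * 12)
m = 1.5 * exp(-0.6000)

0.8232 m


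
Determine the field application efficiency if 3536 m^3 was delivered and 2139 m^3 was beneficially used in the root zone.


Ea = V_root / V_field * 100 = 2139 / 3536 * 100 = 60.4921%

60.4921 %


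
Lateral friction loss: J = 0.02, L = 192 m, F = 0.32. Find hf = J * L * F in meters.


hf = J * L * F = 0.02 * 192 * 0.32 = 1.2288 m

1.2288 m


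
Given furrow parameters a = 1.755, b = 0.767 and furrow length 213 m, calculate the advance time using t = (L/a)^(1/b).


t = (L/a)^(1/b)
t = (213/1.755)^(1/0.767)
t = 121.367521^(1/0.767)

521.4506 min


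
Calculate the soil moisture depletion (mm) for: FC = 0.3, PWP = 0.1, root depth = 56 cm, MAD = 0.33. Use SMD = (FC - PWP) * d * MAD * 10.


SMD = (FC - PWP) * d * MAD * 10
SMD = (0.3 - 0.1) * 56 * 0.33 * 10
SMD = 0.2000 * 56 * 0.33 * 10

36.9600 mm


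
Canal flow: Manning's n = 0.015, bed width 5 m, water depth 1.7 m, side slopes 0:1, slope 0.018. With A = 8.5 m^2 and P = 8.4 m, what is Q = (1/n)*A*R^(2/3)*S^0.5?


R = A/P = 8.5/8.4 = 1.011905
Q = (1/0.015) * 8.5 * 1.011905^(2/3) * 0.018^0.5

76.6285 m^3/s


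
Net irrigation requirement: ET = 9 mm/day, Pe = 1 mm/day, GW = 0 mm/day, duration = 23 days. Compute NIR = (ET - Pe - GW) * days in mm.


Daily deficit = ET - Pe - GW = 9 - 1 - 0 = 8 mm/day
NIR = 8 * 23 = 184 mm

184.0000 mm


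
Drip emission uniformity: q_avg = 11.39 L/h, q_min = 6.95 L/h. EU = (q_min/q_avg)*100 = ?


EU = (q_min/q_avg)*100 = (6.95/11.39)*100 = 61.0184%

61.0184 %


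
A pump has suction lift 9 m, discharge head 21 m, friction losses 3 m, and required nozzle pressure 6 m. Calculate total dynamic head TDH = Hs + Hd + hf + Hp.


TDH = Hs + Hd + hf + Hp = 9 + 21 + 3 + 6 = 39

39 m


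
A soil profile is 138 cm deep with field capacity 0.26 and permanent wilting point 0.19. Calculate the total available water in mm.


AWC = (FC - PWP) * d * 10
AWC = (0.26 - 0.19) * 138 * 10
AWC = 0.0700 * 138 * 10

96.6000 mm


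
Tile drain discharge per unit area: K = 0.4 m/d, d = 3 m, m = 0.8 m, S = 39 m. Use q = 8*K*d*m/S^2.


q = 8*K*d*m/S^2
q = 8*0.4*3*0.8/39^2
q = 7.6800 / 1521

0.0050 m/d


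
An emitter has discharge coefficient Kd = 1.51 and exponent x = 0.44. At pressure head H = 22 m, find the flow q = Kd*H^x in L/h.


q = Kd * H^x = 1.51 * 22^0.44 = 1.51 * 3.896422

5.8836 L/h


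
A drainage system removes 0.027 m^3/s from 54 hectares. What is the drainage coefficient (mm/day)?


DC = Q * 86400 / (A * 10000) * 1000
DC = 0.027 * 86400 / (54 * 10000) * 1000
DC = 2332800.0000 / 540000

4.3200 mm/day


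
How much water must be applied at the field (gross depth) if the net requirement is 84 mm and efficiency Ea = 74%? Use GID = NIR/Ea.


Ea = 74% = 0.74
GID = NIR / Ea = 84 / 0.74 = 113.5135 mm

113.5135 mm


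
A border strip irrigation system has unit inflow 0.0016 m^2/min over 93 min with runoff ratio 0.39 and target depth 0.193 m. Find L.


L = q*t/((1+r)*Z)
L = 0.0016*93/((1+0.39)*0.193)
L = 0.1488/0.26827

0.5547 m


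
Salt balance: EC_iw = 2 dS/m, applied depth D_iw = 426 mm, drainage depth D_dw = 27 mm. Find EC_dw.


EC_dw = EC_iw * D_iw / D_dw
EC_dw = 2 * 426 / 27
EC_dw = 852 / 27

31.5556 dS/m


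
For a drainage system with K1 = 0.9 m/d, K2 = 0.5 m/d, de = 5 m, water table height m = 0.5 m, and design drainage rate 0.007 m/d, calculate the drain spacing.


S^2 = 8*K2*de*m/q + 4*K1*m^2/q
S^2 = 8*0.5*5*0.5/0.007 + 4*0.9*0.5^2/0.007
S = sqrt(1557.1429)

39.4607 m


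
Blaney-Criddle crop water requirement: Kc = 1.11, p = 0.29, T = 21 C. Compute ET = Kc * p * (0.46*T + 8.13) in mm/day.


ET = Kc * p * (0.46*T + 8.13)
ET = 1.11 * 0.29 * (0.46*21 + 8.13)
ET = 1.11 * 0.29 * 17.7900

5.7266 mm/day


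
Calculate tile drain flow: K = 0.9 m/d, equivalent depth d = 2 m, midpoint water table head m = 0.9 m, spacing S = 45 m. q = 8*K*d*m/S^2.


q = 8*K*d*m/S^2
q = 8*0.9*2*0.9/45^2
q = 12.9600 / 2025

0.0064 m/d


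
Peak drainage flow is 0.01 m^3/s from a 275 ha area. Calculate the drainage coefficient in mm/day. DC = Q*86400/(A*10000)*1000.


DC = Q * 86400 / (A * 10000) * 1000
DC = 0.01 * 86400 / (275 * 10000) * 1000
DC = 864000.0000 / 2750000

0.3142 mm/day


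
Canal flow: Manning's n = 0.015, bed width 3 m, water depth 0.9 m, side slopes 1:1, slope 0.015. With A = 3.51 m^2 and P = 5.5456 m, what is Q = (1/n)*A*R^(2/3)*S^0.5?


R = A/P = 3.51/5.5456 = 0.632934
Q = (1/0.015) * 3.51 * 0.632934^(2/3) * 0.015^0.5

21.1268 m^3/s


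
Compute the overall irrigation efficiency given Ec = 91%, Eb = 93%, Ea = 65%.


Ec = 0.91, Eb = 0.93, Ea = 0.65
E = 0.91 * 0.93 * 0.65 * 100 = 55.0095%

55.0095 %


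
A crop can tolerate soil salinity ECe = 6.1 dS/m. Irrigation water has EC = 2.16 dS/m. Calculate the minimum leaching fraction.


LR = ECiw / (5*ECe - ECiw)
LR = 2.16 / (5*6.1 - 2.16)
LR = 2.16 / 28.3400

0.0762


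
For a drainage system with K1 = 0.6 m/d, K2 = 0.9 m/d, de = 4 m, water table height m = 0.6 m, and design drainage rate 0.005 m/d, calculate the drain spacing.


S^2 = 8*K2*de*m/q + 4*K1*m^2/q
S^2 = 8*0.9*4*0.6/0.005 + 4*0.6*0.6^2/0.005
S = sqrt(3628.8000)

60.2395 m


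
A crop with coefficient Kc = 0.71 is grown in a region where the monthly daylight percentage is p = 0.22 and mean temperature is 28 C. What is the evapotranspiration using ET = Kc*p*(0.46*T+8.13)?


ET = Kc * p * (0.46*T + 8.13)
ET = 0.71 * 0.22 * (0.46*28 + 8.13)
ET = 0.71 * 0.22 * 21.0100

3.2818 mm/day


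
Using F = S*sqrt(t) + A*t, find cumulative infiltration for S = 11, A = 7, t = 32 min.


F = S*sqrt(t) + A*t
F = 11*sqrt(32) + 7*32
F = 11*5.656854 + 224

286.2254 mm


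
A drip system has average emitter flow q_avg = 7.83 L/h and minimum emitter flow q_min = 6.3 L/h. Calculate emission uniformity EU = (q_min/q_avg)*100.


EU = (q_min/q_avg)*100 = (6.3/7.83)*100 = 80.4598%

80.4598 %


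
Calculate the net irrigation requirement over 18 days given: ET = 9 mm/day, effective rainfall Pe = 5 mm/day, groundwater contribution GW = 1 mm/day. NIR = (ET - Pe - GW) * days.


Daily deficit = ET - Pe - GW = 9 - 5 - 1 = 3 mm/day
NIR = 3 * 18 = 54 mm

54.0000 mm


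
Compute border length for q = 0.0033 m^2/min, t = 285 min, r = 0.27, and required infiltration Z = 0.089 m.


L = q*t/((1+r)*Z)
L = 0.0033*285/((1+0.27)*0.089)
L = 0.9405/0.11303

8.3208 m


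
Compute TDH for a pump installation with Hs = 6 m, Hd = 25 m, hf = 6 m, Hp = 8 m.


TDH = Hs + Hd + hf + Hp = 6 + 25 + 6 + 8 = 45

45 m


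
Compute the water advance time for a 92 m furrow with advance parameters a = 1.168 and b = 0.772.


t = (L/a)^(1/b)
t = (92/1.168)^(1/0.772)
t = 78.767123^(1/0.772)

286.0259 min


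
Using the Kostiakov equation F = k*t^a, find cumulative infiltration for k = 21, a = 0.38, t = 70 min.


F = k * t^a = 21 * 70^0.38
F = 21 * 5.025014

105.5253 mm


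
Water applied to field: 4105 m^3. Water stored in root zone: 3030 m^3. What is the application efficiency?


Ea = V_root / V_field * 100 = 3030 / 4105 * 100 = 73.8124%

73.8124 %


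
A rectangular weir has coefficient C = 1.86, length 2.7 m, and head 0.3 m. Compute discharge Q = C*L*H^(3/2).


Q = C * L * H^(3/2) = 1.86 * 2.7 * 0.3^1.5 = 1.86 * 2.7 * 0.164317

0.8252 m^3/s


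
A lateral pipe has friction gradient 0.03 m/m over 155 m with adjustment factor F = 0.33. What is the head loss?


hf = J * L * F = 0.03 * 155 * 0.33 = 1.5345 m

1.5345 m


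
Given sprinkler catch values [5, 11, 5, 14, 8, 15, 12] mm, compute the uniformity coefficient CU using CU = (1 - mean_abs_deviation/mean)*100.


mean = 10.000000 mm
MAD = 3.428571 mm
CU = (1 - 3.428571/10.000000)*100

65.7143 %


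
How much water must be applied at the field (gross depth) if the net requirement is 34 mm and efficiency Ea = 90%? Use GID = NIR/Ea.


Ea = 90% = 0.9
GID = NIR / Ea = 34 / 0.9 = 37.7778 mm

37.7778 mm


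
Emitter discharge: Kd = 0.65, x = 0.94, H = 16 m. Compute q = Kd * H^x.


q = Kd * H^x = 0.65 * 16^0.94 = 0.65 * 13.547925

8.8062 L/h


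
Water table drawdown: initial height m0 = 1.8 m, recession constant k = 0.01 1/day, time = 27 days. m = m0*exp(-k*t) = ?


m = m0 * exp(-k*t)
m = 1.8 * exp(-0.01 * 27)
m = 1.8 * exp(-0.2700)

1.3741 m


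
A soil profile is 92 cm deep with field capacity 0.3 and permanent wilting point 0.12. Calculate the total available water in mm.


AWC = (FC - PWP) * d * 10
AWC = (0.3 - 0.12) * 92 * 10
AWC = 0.1800 * 92 * 10

165.6000 mm


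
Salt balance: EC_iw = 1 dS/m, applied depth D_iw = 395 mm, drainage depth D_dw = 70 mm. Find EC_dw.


EC_dw = EC_iw * D_iw / D_dw
EC_dw = 1 * 395 / 70
EC_dw = 395 / 70

5.6429 dS/m


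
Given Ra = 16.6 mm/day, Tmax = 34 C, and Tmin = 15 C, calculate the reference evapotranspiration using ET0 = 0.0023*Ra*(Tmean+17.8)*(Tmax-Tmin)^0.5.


Tmean = (Tmax + Tmin)/2 = (34 + 15)/2 = 24.5
ET0 = 0.0023 * 16.6 * (24.5 + 17.8) * sqrt(34 - 15)
ET0 = 0.0023 * 16.6 * 42.3 * 4.358899

7.0397 mm/day


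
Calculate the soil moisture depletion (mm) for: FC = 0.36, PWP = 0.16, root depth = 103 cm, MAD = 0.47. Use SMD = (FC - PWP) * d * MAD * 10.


SMD = (FC - PWP) * d * MAD * 10
SMD = (0.36 - 0.16) * 103 * 0.47 * 10
SMD = 0.2000 * 103 * 0.47 * 10

96.8200 mm


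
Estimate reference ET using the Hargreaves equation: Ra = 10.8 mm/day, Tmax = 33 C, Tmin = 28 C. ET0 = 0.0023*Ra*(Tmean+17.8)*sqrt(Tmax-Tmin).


Tmean = (Tmax + Tmin)/2 = (33 + 28)/2 = 30.5
ET0 = 0.0023 * 10.8 * (30.5 + 17.8) * sqrt(33 - 28)
ET0 = 0.0023 * 10.8 * 48.3 * 2.236068

2.6828 mm/day


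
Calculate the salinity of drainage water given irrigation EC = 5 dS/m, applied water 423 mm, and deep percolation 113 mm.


EC_dw = EC_iw * D_iw / D_dw
EC_dw = 5 * 423 / 113
EC_dw = 2115 / 113

18.7168 dS/m


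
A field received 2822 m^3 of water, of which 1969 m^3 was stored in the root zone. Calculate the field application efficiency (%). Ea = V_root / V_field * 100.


Ea = V_root / V_field * 100 = 1969 / 2822 * 100 = 69.7732%

69.7732 %


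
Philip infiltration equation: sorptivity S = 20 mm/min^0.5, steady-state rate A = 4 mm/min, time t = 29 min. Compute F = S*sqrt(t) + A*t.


F = S*sqrt(t) + A*t
F = 20*sqrt(29) + 4*29
F = 20*5.385165 + 116

223.7033 mm


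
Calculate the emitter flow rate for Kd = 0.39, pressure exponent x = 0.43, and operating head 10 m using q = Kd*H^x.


q = Kd * H^x = 0.39 * 10^0.43 = 0.39 * 2.691535

1.0497 L/h


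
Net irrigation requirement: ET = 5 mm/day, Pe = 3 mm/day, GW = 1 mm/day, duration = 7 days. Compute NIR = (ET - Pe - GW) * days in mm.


Daily deficit = ET - Pe - GW = 5 - 3 - 1 = 1 mm/day
NIR = 1 * 7 = 7 mm

7.0000 mm


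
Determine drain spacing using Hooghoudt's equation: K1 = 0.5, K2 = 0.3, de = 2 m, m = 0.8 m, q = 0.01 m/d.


S^2 = 8*K2*de*m/q + 4*K1*m^2/q
S^2 = 8*0.3*2*0.8/0.01 + 4*0.5*0.8^2/0.01
S = sqrt(512.0000)

22.6274 m


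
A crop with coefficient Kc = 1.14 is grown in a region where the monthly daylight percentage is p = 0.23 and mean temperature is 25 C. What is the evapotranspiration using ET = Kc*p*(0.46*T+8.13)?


ET = Kc * p * (0.46*T + 8.13)
ET = 1.14 * 0.23 * (0.46*25 + 8.13)
ET = 1.14 * 0.23 * 19.6300

5.1470 mm/day


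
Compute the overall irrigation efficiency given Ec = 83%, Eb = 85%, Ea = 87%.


Ec = 0.83, Eb = 0.85, Ea = 0.87
E = 0.83 * 0.85 * 0.87 * 100 = 61.3785%

61.3785 %


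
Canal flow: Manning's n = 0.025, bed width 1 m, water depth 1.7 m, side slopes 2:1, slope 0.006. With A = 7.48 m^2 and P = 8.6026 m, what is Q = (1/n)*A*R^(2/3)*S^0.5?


R = A/P = 7.48/8.6026 = 0.869505
Q = (1/0.025) * 7.48 * 0.869505^(2/3) * 0.006^0.5

21.1131 m^3/s


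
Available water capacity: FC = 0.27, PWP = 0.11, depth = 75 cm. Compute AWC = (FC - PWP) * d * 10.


AWC = (FC - PWP) * d * 10
AWC = (0.27 - 0.11) * 75 * 10
AWC = 0.1600 * 75 * 10

120.0000 mm


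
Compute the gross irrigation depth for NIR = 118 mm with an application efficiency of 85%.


Ea = 85% = 0.85
GID = NIR / Ea = 118 / 0.85 = 138.8235 mm

138.8235 mm


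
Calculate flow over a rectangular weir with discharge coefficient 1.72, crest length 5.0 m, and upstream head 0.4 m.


Q = C * L * H^(3/2) = 1.72 * 5.0 * 0.4^1.5 = 1.72 * 5.0 * 0.252982

2.1756 m^3/s


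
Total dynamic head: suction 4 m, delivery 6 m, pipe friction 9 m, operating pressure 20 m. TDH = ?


TDH = Hs + Hd + hf + Hp = 4 + 6 + 9 + 20 = 39

39 m


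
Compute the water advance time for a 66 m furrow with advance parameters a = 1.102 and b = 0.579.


t = (L/a)^(1/b)
t = (66/1.102)^(1/0.579)
t = 59.891107^(1/0.579)

1174.1144 min


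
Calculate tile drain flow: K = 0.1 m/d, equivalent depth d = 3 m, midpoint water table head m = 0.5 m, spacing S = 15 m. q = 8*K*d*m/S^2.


q = 8*K*d*m/S^2
q = 8*0.1*3*0.5/15^2
q = 1.2000 / 225

0.0053 m/d


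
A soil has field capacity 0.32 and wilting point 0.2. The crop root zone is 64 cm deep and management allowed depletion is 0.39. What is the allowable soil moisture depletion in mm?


SMD = (FC - PWP) * d * MAD * 10
SMD = (0.32 - 0.2) * 64 * 0.39 * 10
SMD = 0.1200 * 64 * 0.39 * 10

29.9520 mm


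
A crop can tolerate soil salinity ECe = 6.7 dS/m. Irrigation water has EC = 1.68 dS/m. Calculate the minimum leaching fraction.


LR = ECiw / (5*ECe - ECiw)
LR = 1.68 / (5*6.7 - 1.68)
LR = 1.68 / 31.8200

0.0528


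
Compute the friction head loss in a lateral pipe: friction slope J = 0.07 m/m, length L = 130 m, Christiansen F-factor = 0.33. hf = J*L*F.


hf = J * L * F = 0.07 * 130 * 0.33 = 3.0030 m

3.0030 m


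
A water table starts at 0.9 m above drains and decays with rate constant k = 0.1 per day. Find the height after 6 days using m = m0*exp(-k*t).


m = m0 * exp(-k*t)
m = 0.9 * exp(-0.1 * 6)
m = 0.9 * exp(-0.6000)

0.4939 m


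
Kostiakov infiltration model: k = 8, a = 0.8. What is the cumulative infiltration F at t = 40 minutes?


F = k * t^a = 8 * 40^0.8
F = 8 * 19.127050

153.0164 mm


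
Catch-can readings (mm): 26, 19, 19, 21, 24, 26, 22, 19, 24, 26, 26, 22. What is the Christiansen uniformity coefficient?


mean = 22.833333 mm
MAD = 2.500000 mm
CU = (1 - 2.500000/22.833333)*100

89.0511 %


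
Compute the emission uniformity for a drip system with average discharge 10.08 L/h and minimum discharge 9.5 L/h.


EU = (q_min/q_avg)*100 = (9.5/10.08)*100 = 94.2460%

94.2460 %


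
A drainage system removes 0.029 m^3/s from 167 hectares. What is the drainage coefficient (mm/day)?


DC = Q * 86400 / (A * 10000) * 1000
DC = 0.029 * 86400 / (167 * 10000) * 1000
DC = 2505600.0000 / 1670000

1.5004 mm/day


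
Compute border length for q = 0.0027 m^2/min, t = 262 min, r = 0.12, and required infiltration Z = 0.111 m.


L = q*t/((1+r)*Z)
L = 0.0027*262/((1+0.12)*0.111)
L = 0.7074/0.12432

5.6902 m


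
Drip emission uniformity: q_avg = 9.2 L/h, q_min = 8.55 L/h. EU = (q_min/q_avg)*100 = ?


EU = (q_min/q_avg)*100 = (8.55/9.2)*100 = 92.9348%

92.9348 %


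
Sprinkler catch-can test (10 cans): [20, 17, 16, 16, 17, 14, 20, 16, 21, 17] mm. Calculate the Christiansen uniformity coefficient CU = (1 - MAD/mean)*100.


mean = 17.400000 mm
MAD = 1.760000 mm
CU = (1 - 1.760000/17.400000)*100

89.8851 %


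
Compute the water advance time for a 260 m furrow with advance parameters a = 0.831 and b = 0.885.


t = (L/a)^(1/b)
t = (260/0.831)^(1/0.885)
t = 312.876053^(1/0.885)

660.1304 min


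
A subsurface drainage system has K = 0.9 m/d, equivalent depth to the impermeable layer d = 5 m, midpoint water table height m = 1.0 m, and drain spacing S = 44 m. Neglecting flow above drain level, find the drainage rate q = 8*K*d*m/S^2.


q = 8*K*d*m/S^2
q = 8*0.9*5*1.0/44^2
q = 36.0000 / 1936

0.0186 m/d


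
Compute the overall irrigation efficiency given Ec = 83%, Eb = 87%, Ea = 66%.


Ec = 0.83, Eb = 0.87, Ea = 0.66
E = 0.83 * 0.87 * 0.66 * 100 = 47.6586%

47.6586 %


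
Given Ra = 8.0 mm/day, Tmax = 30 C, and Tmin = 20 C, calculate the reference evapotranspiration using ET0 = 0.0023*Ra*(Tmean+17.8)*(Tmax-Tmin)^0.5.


Tmean = (Tmax + Tmin)/2 = (30 + 20)/2 = 25.0
ET0 = 0.0023 * 8.0 * (25.0 + 17.8) * sqrt(30 - 20)
ET0 = 0.0023 * 8.0 * 42.8 * 3.162278

2.4904 mm/day


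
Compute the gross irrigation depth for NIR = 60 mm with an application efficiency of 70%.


Ea = 70% = 0.7
GID = NIR / Ea = 60 / 0.7 = 85.7143 mm

85.7143 mm


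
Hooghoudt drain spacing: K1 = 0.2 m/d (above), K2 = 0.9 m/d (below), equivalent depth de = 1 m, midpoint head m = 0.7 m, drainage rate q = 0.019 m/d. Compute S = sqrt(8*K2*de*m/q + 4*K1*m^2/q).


S^2 = 8*K2*de*m/q + 4*K1*m^2/q
S^2 = 8*0.9*1*0.7/0.019 + 4*0.2*0.7^2/0.019
S = sqrt(285.8947)

16.9084 m


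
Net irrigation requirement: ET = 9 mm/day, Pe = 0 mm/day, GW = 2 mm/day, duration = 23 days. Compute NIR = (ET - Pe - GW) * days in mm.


Daily deficit = ET - Pe - GW = 9 - 0 - 2 = 7 mm/day
NIR = 7 * 23 = 161 mm

161.0000 mm


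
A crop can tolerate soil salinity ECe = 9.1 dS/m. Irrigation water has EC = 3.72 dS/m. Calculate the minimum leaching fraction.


LR = ECiw / (5*ECe - ECiw)
LR = 3.72 / (5*9.1 - 3.72)
LR = 3.72 / 41.7800

0.0890


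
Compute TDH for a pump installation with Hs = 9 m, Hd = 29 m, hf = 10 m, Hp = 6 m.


TDH = Hs + Hd + hf + Hp = 9 + 29 + 10 + 6 = 54

54 m


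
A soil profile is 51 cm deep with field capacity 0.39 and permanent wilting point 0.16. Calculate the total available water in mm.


AWC = (FC - PWP) * d * 10
AWC = (0.39 - 0.16) * 51 * 10
AWC = 0.2300 * 51 * 10

117.3000 mm


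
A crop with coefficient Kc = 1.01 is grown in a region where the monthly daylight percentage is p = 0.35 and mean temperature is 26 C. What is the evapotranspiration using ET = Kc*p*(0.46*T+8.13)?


ET = Kc * p * (0.46*T + 8.13)
ET = 1.01 * 0.35 * (0.46*26 + 8.13)
ET = 1.01 * 0.35 * 20.0900

7.1018 mm/day


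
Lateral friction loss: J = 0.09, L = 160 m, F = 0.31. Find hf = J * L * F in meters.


hf = J * L * F = 0.09 * 160 * 0.31 = 4.4640 m

4.4640 m


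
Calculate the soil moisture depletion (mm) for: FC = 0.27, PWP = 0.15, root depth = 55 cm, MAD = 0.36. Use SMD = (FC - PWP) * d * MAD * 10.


SMD = (FC - PWP) * d * MAD * 10
SMD = (0.27 - 0.15) * 55 * 0.36 * 10
SMD = 0.1200 * 55 * 0.36 * 10

23.7600 mm


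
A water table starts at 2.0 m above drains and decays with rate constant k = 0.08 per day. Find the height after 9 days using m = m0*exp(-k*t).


m = m0 * exp(-k*t)
m = 2.0 * exp(-0.08 * 9)
m = 2.0 * exp(-0.7200)

0.9735 m


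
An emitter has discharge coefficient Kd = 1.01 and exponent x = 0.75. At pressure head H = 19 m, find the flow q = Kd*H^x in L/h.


q = Kd * H^x = 1.01 * 19^0.75 = 1.01 * 9.100499

9.1915 L/h


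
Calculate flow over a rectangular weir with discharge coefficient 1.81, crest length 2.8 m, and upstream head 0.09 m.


Q = C * L * H^(3/2) = 1.81 * 2.8 * 0.09^1.5 = 1.81 * 2.8 * 0.027000

0.1368 m^3/s


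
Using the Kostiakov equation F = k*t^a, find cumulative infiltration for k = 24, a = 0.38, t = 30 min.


F = k * t^a = 24 * 30^0.38
F = 24 * 3.641716

87.4012 mm


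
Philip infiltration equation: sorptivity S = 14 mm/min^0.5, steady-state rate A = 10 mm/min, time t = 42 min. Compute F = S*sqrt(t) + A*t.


F = S*sqrt(t) + A*t
F = 14*sqrt(42) + 10*42
F = 14*6.480741 + 420

510.7304 mm


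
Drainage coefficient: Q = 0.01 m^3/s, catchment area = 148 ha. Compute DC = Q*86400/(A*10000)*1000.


DC = Q * 86400 / (A * 10000) * 1000
DC = 0.01 * 86400 / (148 * 10000) * 1000
DC = 864000.0000 / 1480000

0.5838 mm/day


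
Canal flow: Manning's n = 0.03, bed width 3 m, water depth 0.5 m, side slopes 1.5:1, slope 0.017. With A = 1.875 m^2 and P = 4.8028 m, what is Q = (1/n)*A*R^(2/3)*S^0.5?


R = A/P = 1.875/4.8028 = 0.390397
Q = (1/0.03) * 1.875 * 0.390397^(2/3) * 0.017^0.5

4.3529 m^3/s


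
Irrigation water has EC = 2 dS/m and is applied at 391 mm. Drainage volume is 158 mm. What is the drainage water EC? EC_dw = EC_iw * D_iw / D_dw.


EC_dw = EC_iw * D_iw / D_dw
EC_dw = 2 * 391 / 158
EC_dw = 782 / 158

4.9494 dS/m


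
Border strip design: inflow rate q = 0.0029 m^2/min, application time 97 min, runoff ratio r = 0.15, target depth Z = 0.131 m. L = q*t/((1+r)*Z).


L = q*t/((1+r)*Z)
L = 0.0029*97/((1+0.15)*0.131)
L = 0.2813/0.15065

1.8672 m


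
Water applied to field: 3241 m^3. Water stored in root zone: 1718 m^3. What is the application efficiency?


Ea = V_root / V_field * 100 = 1718 / 3241 * 100 = 53.0083%

53.0083 %


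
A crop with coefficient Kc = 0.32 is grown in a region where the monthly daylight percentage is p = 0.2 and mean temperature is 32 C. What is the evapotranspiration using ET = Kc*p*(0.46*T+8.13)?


ET = Kc * p * (0.46*T + 8.13)
ET = 0.32 * 0.2 * (0.46*32 + 8.13)
ET = 0.32 * 0.2 * 22.8500

1.4624 mm/day


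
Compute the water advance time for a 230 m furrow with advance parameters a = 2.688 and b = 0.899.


t = (L/a)^(1/b)
t = (230/2.688)^(1/0.899)
t = 85.565476^(1/0.899)

141.0544 min


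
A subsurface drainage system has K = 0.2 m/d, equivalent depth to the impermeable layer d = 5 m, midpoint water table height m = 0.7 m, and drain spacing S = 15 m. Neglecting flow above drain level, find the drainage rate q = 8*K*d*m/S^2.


q = 8*K*d*m/S^2
q = 8*0.2*5*0.7/15^2
q = 5.6000 / 225

0.0249 m/d


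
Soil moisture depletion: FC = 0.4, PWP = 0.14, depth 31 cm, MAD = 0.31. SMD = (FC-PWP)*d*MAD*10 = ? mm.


SMD = (FC - PWP) * d * MAD * 10
SMD = (0.4 - 0.14) * 31 * 0.31 * 10
SMD = 0.2600 * 31 * 0.31 * 10

24.9860 mm


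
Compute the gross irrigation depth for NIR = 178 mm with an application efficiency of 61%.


Ea = 61% = 0.61
GID = NIR / Ea = 178 / 0.61 = 291.8033 mm

291.8033 mm


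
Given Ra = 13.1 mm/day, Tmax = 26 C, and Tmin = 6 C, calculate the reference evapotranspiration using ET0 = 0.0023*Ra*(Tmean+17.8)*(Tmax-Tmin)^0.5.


Tmean = (Tmax + Tmin)/2 = (26 + 6)/2 = 16.0
ET0 = 0.0023 * 13.1 * (16.0 + 17.8) * sqrt(26 - 6)
ET0 = 0.0023 * 13.1 * 33.8 * 4.472136

4.5544 mm/day


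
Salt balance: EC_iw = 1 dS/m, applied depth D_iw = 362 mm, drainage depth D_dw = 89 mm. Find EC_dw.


EC_dw = EC_iw * D_iw / D_dw
EC_dw = 1 * 362 / 89
EC_dw = 362 / 89

4.0674 dS/m


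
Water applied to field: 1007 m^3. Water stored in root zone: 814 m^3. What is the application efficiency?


Ea = V_root / V_field * 100 = 814 / 1007 * 100 = 80.8342%

80.8342 %


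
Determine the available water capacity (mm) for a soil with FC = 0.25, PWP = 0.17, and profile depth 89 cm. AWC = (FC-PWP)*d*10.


AWC = (FC - PWP) * d * 10
AWC = (0.25 - 0.17) * 89 * 10
AWC = 0.0800 * 89 * 10

71.2000 mm


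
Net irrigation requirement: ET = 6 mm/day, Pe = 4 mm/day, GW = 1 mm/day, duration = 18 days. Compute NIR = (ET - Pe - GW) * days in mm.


Daily deficit = ET - Pe - GW = 6 - 4 - 1 = 1 mm/day
NIR = 1 * 18 = 18 mm

18.0000 mm


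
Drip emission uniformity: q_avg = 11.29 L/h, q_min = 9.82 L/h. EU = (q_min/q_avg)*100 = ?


EU = (q_min/q_avg)*100 = (9.82/11.29)*100 = 86.9796%

86.9796 %


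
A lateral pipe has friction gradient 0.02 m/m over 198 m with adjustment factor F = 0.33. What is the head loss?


hf = J * L * F = 0.02 * 198 * 0.33 = 1.3068 m

1.3068 m


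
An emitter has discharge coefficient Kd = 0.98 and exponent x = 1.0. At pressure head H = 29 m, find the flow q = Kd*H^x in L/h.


q = Kd * H^x = 0.98 * 29^1.0 = 0.98 * 29.000000

28.4200 L/h


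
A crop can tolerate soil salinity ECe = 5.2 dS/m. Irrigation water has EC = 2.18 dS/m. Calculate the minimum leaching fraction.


LR = ECiw / (5*ECe - ECiw)
LR = 2.18 / (5*5.2 - 2.18)
LR = 2.18 / 23.8200

0.0915


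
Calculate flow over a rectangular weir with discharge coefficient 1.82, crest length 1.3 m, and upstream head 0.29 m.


Q = C * L * H^(3/2) = 1.82 * 1.3 * 0.29^1.5 = 1.82 * 1.3 * 0.156170

0.3695 m^3/s


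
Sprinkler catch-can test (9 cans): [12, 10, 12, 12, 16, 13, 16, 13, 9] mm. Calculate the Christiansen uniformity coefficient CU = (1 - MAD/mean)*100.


mean = 12.555556 mm
MAD = 1.728395 mm
CU = (1 - 1.728395/12.555556)*100

86.2340 %


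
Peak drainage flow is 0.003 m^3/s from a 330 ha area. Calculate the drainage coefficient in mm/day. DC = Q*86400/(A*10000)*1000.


DC = Q * 86400 / (A * 10000) * 1000
DC = 0.003 * 86400 / (330 * 10000) * 1000
DC = 259200.0000 / 3300000

0.0785 mm/day


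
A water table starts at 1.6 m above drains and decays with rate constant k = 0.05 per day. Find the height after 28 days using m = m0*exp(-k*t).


m = m0 * exp(-k*t)
m = 1.6 * exp(-0.05 * 28)
m = 1.6 * exp(-1.4000)

0.3946 m


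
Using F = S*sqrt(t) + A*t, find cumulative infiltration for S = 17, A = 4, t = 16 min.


F = S*sqrt(t) + A*t
F = 17*sqrt(16) + 4*16
F = 17*4.000000 + 64

132.0000 mm


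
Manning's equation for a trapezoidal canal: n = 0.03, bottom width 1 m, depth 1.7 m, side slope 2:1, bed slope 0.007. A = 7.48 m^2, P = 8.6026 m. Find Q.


R = A/P = 7.48/8.6026 = 0.869505
Q = (1/0.03) * 7.48 * 0.869505^(2/3) * 0.007^0.5

19.0040 m^3/s


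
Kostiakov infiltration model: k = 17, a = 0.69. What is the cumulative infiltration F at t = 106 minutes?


F = k * t^a = 17 * 106^0.69
F = 17 * 24.972444

424.5315 mm


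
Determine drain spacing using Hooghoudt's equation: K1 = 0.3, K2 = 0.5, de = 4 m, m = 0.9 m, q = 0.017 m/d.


S^2 = 8*K2*de*m/q + 4*K1*m^2/q
S^2 = 8*0.5*4*0.9/0.017 + 4*0.3*0.9^2/0.017
S = sqrt(904.2353)

30.0705 m


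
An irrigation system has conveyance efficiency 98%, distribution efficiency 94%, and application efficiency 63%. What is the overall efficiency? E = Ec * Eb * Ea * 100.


Ec = 0.98, Eb = 0.94, Ea = 0.63
E = 0.98 * 0.94 * 0.63 * 100 = 58.0356%

58.0356 %


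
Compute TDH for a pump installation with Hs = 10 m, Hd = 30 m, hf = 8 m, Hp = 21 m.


TDH = Hs + Hd + hf + Hp = 10 + 30 + 8 + 21 = 69

69 m


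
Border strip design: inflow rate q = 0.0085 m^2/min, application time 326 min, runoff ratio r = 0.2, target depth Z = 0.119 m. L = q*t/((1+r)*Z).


L = q*t/((1+r)*Z)
L = 0.0085*326/((1+0.2)*0.119)
L = 2.771/0.1428

19.4048 m


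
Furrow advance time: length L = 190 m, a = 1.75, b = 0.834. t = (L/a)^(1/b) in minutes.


t = (L/a)^(1/b)
t = (190/1.75)^(1/0.834)
t = 108.571429^(1/0.834)

275.9980 min


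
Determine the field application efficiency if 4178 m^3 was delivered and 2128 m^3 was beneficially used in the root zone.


Ea = V_root / V_field * 100 = 2128 / 4178 * 100 = 50.9335%

50.9335 %


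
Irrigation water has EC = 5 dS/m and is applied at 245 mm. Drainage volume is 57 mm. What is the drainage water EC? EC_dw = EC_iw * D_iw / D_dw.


EC_dw = EC_iw * D_iw / D_dw
EC_dw = 5 * 245 / 57
EC_dw = 1225 / 57

21.4912 dS/m


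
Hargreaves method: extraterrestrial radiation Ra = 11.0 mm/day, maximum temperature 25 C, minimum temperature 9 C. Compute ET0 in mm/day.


Tmean = (Tmax + Tmin)/2 = (25 + 9)/2 = 17.0
ET0 = 0.0023 * 11.0 * (17.0 + 17.8) * sqrt(25 - 9)
ET0 = 0.0023 * 11.0 * 34.8 * 4.000000

3.5218 mm/day


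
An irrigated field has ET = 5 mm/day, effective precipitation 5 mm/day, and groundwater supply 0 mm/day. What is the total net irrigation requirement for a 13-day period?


Daily deficit = ET - Pe - GW = 5 - 5 - 0 = 0 mm/day
NIR = 0 * 13 = 0 mm

0 mm


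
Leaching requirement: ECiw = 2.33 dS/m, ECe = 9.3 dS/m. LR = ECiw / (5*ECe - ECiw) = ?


LR = ECiw / (5*ECe - ECiw)
LR = 2.33 / (5*9.3 - 2.33)
LR = 2.33 / 44.1700

0.0528


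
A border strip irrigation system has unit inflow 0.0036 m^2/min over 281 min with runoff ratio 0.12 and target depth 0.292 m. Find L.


L = q*t/((1+r)*Z)
L = 0.0036*281/((1+0.12)*0.292)
L = 1.0116/0.32704

3.0932 m


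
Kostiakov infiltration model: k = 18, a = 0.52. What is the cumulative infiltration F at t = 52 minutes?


F = k * t^a = 18 * 52^0.52
F = 18 * 7.804080

140.4734 mm


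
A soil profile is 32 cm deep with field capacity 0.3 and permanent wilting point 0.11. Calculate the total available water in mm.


AWC = (FC - PWP) * d * 10
AWC = (0.3 - 0.11) * 32 * 10
AWC = 0.1900 * 32 * 10

60.8000 mm


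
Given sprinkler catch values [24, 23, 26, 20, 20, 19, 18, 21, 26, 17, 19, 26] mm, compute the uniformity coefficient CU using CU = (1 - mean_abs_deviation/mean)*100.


mean = 21.583333 mm
MAD = 2.847222 mm
CU = (1 - 2.847222/21.583333)*100

86.8082 %


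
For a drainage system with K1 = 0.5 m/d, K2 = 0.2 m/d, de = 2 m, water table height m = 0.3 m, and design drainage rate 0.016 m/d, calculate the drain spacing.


S^2 = 8*K2*de*m/q + 4*K1*m^2/q
S^2 = 8*0.2*2*0.3/0.016 + 4*0.5*0.3^2/0.016
S = sqrt(71.2500)

8.4410 m


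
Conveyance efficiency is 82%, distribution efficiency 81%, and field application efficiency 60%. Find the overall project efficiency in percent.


Ec = 0.82, Eb = 0.81, Ea = 0.6
E = 0.82 * 0.81 * 0.6 * 100 = 39.8520%

39.8520 %


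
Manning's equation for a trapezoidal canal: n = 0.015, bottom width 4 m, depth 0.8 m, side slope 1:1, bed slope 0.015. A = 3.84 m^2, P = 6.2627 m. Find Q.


R = A/P = 3.84/6.2627 = 0.613154
Q = (1/0.015) * 3.84 * 0.613154^(2/3) * 0.015^0.5

22.6290 m^3/s


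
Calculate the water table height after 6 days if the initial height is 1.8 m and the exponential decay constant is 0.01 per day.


m = m0 * exp(-k*t)
m = 1.8 * exp(-0.01 * 6)
m = 1.8 * exp(-0.0600)

1.6952 m


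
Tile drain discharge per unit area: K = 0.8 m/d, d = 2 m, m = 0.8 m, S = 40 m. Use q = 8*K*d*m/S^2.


q = 8*K*d*m/S^2
q = 8*0.8*2*0.8/40^2
q = 10.2400 / 1600

0.0064 m/d


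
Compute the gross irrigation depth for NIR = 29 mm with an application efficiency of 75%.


Ea = 75% = 0.75
GID = NIR / Ea = 29 / 0.75 = 38.6667 mm

38.6667 mm


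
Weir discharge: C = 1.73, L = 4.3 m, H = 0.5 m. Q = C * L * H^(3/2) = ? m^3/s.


Q = C * L * H^(3/2) = 1.73 * 4.3 * 0.5^1.5 = 1.73 * 4.3 * 0.353553

2.6301 m^3/s


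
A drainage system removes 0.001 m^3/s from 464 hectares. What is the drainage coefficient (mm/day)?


DC = Q * 86400 / (A * 10000) * 1000
DC = 0.001 * 86400 / (464 * 10000) * 1000
DC = 86400.0000 / 4640000

0.0186 mm/day


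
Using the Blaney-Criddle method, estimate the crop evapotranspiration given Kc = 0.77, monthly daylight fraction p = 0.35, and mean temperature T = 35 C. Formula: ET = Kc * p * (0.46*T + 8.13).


ET = Kc * p * (0.46*T + 8.13)
ET = 0.77 * 0.35 * (0.46*35 + 8.13)
ET = 0.77 * 0.35 * 24.2300

6.5300 mm/day


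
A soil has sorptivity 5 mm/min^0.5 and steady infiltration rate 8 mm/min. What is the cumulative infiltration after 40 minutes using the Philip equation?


F = S*sqrt(t) + A*t
F = 5*sqrt(40) + 8*40
F = 5*6.324555 + 320

351.6228 mm


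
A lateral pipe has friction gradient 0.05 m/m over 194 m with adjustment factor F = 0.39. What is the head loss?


hf = J * L * F = 0.05 * 194 * 0.39 = 3.7830 m

3.7830 m


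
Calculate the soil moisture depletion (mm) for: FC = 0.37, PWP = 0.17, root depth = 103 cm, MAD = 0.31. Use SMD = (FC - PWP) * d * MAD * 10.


SMD = (FC - PWP) * d * MAD * 10
SMD = (0.37 - 0.17) * 103 * 0.31 * 10
SMD = 0.2000 * 103 * 0.31 * 10

63.8600 mm


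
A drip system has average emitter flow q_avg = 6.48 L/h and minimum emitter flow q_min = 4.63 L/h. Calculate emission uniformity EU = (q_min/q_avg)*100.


EU = (q_min/q_avg)*100 = (4.63/6.48)*100 = 71.4506%

71.4506 %


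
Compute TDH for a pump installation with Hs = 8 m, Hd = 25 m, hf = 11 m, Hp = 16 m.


TDH = Hs + Hd + hf + Hp = 8 + 25 + 11 + 16 = 60

60 m


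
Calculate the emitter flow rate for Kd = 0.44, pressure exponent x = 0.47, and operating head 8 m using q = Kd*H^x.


q = Kd * H^x = 0.44 * 8^0.47 = 0.44 * 2.657372

1.1692 L/h


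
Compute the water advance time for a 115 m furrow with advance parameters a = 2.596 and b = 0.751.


t = (L/a)^(1/b)
t = (115/2.596)^(1/0.751)
t = 44.298921^(1/0.751)

155.6926 min
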